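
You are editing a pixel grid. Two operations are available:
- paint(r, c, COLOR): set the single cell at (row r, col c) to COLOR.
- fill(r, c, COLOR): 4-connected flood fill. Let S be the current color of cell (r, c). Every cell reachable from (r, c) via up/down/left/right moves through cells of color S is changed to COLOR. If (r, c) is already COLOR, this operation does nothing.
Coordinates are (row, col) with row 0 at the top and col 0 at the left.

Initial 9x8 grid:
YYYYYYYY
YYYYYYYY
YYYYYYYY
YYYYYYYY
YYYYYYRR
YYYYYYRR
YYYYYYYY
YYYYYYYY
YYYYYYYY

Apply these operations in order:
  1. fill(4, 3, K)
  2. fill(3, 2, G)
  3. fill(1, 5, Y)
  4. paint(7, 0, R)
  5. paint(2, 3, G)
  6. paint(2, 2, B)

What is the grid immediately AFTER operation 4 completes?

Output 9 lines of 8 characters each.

Answer: YYYYYYYY
YYYYYYYY
YYYYYYYY
YYYYYYYY
YYYYYYRR
YYYYYYRR
YYYYYYYY
RYYYYYYY
YYYYYYYY

Derivation:
After op 1 fill(4,3,K) [68 cells changed]:
KKKKKKKK
KKKKKKKK
KKKKKKKK
KKKKKKKK
KKKKKKRR
KKKKKKRR
KKKKKKKK
KKKKKKKK
KKKKKKKK
After op 2 fill(3,2,G) [68 cells changed]:
GGGGGGGG
GGGGGGGG
GGGGGGGG
GGGGGGGG
GGGGGGRR
GGGGGGRR
GGGGGGGG
GGGGGGGG
GGGGGGGG
After op 3 fill(1,5,Y) [68 cells changed]:
YYYYYYYY
YYYYYYYY
YYYYYYYY
YYYYYYYY
YYYYYYRR
YYYYYYRR
YYYYYYYY
YYYYYYYY
YYYYYYYY
After op 4 paint(7,0,R):
YYYYYYYY
YYYYYYYY
YYYYYYYY
YYYYYYYY
YYYYYYRR
YYYYYYRR
YYYYYYYY
RYYYYYYY
YYYYYYYY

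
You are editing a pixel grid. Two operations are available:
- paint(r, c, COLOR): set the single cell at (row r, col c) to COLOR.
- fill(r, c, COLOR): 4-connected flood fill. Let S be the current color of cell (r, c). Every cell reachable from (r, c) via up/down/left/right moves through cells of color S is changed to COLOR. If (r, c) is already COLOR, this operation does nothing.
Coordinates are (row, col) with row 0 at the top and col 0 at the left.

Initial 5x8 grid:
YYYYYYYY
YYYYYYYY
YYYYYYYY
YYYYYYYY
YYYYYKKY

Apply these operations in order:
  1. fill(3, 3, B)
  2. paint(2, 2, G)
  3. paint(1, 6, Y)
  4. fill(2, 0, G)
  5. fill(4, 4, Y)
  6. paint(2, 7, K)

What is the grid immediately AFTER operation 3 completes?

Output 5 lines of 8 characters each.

After op 1 fill(3,3,B) [38 cells changed]:
BBBBBBBB
BBBBBBBB
BBBBBBBB
BBBBBBBB
BBBBBKKB
After op 2 paint(2,2,G):
BBBBBBBB
BBBBBBBB
BBGBBBBB
BBBBBBBB
BBBBBKKB
After op 3 paint(1,6,Y):
BBBBBBBB
BBBBBBYB
BBGBBBBB
BBBBBBBB
BBBBBKKB

Answer: BBBBBBBB
BBBBBBYB
BBGBBBBB
BBBBBBBB
BBBBBKKB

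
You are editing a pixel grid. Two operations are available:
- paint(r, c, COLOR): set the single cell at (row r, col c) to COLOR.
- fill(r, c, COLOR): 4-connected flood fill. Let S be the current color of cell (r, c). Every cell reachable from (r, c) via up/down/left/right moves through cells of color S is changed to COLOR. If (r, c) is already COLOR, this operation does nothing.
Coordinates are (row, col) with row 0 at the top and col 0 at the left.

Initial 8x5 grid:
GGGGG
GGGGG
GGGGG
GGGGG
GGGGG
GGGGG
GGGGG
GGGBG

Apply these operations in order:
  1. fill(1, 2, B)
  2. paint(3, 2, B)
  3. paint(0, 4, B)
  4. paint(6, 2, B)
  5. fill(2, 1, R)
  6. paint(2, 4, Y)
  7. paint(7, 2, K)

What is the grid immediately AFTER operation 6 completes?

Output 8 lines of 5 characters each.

After op 1 fill(1,2,B) [39 cells changed]:
BBBBB
BBBBB
BBBBB
BBBBB
BBBBB
BBBBB
BBBBB
BBBBB
After op 2 paint(3,2,B):
BBBBB
BBBBB
BBBBB
BBBBB
BBBBB
BBBBB
BBBBB
BBBBB
After op 3 paint(0,4,B):
BBBBB
BBBBB
BBBBB
BBBBB
BBBBB
BBBBB
BBBBB
BBBBB
After op 4 paint(6,2,B):
BBBBB
BBBBB
BBBBB
BBBBB
BBBBB
BBBBB
BBBBB
BBBBB
After op 5 fill(2,1,R) [40 cells changed]:
RRRRR
RRRRR
RRRRR
RRRRR
RRRRR
RRRRR
RRRRR
RRRRR
After op 6 paint(2,4,Y):
RRRRR
RRRRR
RRRRY
RRRRR
RRRRR
RRRRR
RRRRR
RRRRR

Answer: RRRRR
RRRRR
RRRRY
RRRRR
RRRRR
RRRRR
RRRRR
RRRRR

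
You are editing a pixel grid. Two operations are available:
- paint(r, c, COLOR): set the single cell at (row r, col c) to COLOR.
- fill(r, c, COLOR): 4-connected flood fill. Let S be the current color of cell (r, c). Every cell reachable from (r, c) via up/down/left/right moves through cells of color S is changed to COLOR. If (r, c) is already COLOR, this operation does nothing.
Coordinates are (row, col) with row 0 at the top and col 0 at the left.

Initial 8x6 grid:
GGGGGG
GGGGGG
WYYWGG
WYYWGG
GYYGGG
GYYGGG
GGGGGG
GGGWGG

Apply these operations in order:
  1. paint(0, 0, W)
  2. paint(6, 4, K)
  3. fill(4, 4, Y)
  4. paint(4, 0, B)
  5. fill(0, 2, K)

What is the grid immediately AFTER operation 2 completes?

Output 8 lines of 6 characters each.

After op 1 paint(0,0,W):
WGGGGG
GGGGGG
WYYWGG
WYYWGG
GYYGGG
GYYGGG
GGGGGG
GGGWGG
After op 2 paint(6,4,K):
WGGGGG
GGGGGG
WYYWGG
WYYWGG
GYYGGG
GYYGGG
GGGGKG
GGGWGG

Answer: WGGGGG
GGGGGG
WYYWGG
WYYWGG
GYYGGG
GYYGGG
GGGGKG
GGGWGG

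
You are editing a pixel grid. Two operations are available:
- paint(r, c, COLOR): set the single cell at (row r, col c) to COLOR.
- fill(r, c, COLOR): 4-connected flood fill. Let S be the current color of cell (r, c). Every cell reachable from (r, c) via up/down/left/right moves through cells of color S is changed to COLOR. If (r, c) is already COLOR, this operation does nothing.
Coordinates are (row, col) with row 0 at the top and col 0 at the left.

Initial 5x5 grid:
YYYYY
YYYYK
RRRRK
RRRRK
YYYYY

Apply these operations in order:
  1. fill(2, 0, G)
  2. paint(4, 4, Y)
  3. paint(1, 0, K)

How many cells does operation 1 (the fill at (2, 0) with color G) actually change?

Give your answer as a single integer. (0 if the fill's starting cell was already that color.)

Answer: 8

Derivation:
After op 1 fill(2,0,G) [8 cells changed]:
YYYYY
YYYYK
GGGGK
GGGGK
YYYYY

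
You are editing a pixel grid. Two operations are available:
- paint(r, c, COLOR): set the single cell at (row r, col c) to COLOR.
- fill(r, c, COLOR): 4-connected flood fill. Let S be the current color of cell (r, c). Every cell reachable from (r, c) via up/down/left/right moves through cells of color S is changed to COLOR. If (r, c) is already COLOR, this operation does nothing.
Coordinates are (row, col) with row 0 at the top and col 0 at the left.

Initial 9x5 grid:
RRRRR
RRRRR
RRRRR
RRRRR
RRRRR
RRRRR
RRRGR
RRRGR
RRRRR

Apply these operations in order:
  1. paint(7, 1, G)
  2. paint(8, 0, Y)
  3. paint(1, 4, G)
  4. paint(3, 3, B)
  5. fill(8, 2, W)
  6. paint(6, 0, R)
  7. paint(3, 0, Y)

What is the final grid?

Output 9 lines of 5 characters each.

After op 1 paint(7,1,G):
RRRRR
RRRRR
RRRRR
RRRRR
RRRRR
RRRRR
RRRGR
RGRGR
RRRRR
After op 2 paint(8,0,Y):
RRRRR
RRRRR
RRRRR
RRRRR
RRRRR
RRRRR
RRRGR
RGRGR
YRRRR
After op 3 paint(1,4,G):
RRRRR
RRRRG
RRRRR
RRRRR
RRRRR
RRRRR
RRRGR
RGRGR
YRRRR
After op 4 paint(3,3,B):
RRRRR
RRRRG
RRRRR
RRRBR
RRRRR
RRRRR
RRRGR
RGRGR
YRRRR
After op 5 fill(8,2,W) [39 cells changed]:
WWWWW
WWWWG
WWWWW
WWWBW
WWWWW
WWWWW
WWWGW
WGWGW
YWWWW
After op 6 paint(6,0,R):
WWWWW
WWWWG
WWWWW
WWWBW
WWWWW
WWWWW
RWWGW
WGWGW
YWWWW
After op 7 paint(3,0,Y):
WWWWW
WWWWG
WWWWW
YWWBW
WWWWW
WWWWW
RWWGW
WGWGW
YWWWW

Answer: WWWWW
WWWWG
WWWWW
YWWBW
WWWWW
WWWWW
RWWGW
WGWGW
YWWWW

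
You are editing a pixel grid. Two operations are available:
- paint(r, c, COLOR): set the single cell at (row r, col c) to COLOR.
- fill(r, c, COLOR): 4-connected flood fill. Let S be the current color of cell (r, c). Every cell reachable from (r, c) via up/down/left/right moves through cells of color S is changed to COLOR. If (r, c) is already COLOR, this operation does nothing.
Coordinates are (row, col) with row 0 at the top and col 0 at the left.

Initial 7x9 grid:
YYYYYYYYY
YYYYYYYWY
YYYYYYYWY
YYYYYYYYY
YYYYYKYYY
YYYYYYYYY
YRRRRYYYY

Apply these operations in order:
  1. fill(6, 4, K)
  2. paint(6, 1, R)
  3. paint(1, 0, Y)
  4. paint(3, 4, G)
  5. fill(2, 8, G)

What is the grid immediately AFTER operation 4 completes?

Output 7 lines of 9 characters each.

After op 1 fill(6,4,K) [4 cells changed]:
YYYYYYYYY
YYYYYYYWY
YYYYYYYWY
YYYYYYYYY
YYYYYKYYY
YYYYYYYYY
YKKKKYYYY
After op 2 paint(6,1,R):
YYYYYYYYY
YYYYYYYWY
YYYYYYYWY
YYYYYYYYY
YYYYYKYYY
YYYYYYYYY
YRKKKYYYY
After op 3 paint(1,0,Y):
YYYYYYYYY
YYYYYYYWY
YYYYYYYWY
YYYYYYYYY
YYYYYKYYY
YYYYYYYYY
YRKKKYYYY
After op 4 paint(3,4,G):
YYYYYYYYY
YYYYYYYWY
YYYYYYYWY
YYYYGYYYY
YYYYYKYYY
YYYYYYYYY
YRKKKYYYY

Answer: YYYYYYYYY
YYYYYYYWY
YYYYYYYWY
YYYYGYYYY
YYYYYKYYY
YYYYYYYYY
YRKKKYYYY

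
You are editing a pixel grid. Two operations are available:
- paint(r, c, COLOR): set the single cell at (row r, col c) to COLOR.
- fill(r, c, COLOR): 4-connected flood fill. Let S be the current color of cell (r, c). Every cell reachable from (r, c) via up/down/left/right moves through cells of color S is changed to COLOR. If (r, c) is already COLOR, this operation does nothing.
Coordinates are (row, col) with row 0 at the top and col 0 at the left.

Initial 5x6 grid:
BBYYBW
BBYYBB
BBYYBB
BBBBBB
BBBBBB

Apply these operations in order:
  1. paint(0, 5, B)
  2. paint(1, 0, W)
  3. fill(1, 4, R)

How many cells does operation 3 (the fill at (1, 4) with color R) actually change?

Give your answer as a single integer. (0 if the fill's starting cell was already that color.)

Answer: 23

Derivation:
After op 1 paint(0,5,B):
BBYYBB
BBYYBB
BBYYBB
BBBBBB
BBBBBB
After op 2 paint(1,0,W):
BBYYBB
WBYYBB
BBYYBB
BBBBBB
BBBBBB
After op 3 fill(1,4,R) [23 cells changed]:
RRYYRR
WRYYRR
RRYYRR
RRRRRR
RRRRRR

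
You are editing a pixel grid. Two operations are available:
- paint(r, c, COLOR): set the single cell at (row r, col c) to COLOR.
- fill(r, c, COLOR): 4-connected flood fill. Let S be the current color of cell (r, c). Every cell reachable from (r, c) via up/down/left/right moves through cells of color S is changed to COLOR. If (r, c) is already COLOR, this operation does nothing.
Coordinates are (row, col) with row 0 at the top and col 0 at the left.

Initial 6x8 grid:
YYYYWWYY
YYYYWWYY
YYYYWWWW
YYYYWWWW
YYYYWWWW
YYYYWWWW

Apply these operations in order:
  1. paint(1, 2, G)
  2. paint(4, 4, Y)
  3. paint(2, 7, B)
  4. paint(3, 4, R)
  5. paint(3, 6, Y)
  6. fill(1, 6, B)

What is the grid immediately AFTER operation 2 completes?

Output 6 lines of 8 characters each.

After op 1 paint(1,2,G):
YYYYWWYY
YYGYWWYY
YYYYWWWW
YYYYWWWW
YYYYWWWW
YYYYWWWW
After op 2 paint(4,4,Y):
YYYYWWYY
YYGYWWYY
YYYYWWWW
YYYYWWWW
YYYYYWWW
YYYYWWWW

Answer: YYYYWWYY
YYGYWWYY
YYYYWWWW
YYYYWWWW
YYYYYWWW
YYYYWWWW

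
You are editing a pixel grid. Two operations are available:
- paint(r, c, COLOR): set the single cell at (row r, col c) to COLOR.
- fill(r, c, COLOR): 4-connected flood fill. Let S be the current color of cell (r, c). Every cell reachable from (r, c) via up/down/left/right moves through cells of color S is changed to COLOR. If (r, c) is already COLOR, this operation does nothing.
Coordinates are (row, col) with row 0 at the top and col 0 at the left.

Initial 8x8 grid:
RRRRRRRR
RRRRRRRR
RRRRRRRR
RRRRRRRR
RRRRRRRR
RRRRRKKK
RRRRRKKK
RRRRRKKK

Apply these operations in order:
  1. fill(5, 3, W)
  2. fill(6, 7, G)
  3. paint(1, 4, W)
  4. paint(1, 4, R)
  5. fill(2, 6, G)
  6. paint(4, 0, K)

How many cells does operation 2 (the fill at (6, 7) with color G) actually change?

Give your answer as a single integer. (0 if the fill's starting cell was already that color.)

After op 1 fill(5,3,W) [55 cells changed]:
WWWWWWWW
WWWWWWWW
WWWWWWWW
WWWWWWWW
WWWWWWWW
WWWWWKKK
WWWWWKKK
WWWWWKKK
After op 2 fill(6,7,G) [9 cells changed]:
WWWWWWWW
WWWWWWWW
WWWWWWWW
WWWWWWWW
WWWWWWWW
WWWWWGGG
WWWWWGGG
WWWWWGGG

Answer: 9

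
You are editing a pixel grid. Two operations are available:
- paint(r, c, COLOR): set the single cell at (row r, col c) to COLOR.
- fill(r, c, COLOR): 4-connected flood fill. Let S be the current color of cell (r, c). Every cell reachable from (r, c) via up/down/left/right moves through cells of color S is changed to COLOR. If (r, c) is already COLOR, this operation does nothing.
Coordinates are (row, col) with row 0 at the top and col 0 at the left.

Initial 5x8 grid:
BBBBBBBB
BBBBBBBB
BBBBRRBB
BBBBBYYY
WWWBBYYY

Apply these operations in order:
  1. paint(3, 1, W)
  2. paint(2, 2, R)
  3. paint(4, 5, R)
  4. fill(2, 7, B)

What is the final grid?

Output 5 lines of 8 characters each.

After op 1 paint(3,1,W):
BBBBBBBB
BBBBBBBB
BBBBRRBB
BWBBBYYY
WWWBBYYY
After op 2 paint(2,2,R):
BBBBBBBB
BBBBBBBB
BBRBRRBB
BWBBBYYY
WWWBBYYY
After op 3 paint(4,5,R):
BBBBBBBB
BBBBBBBB
BBRBRRBB
BWBBBYYY
WWWBBRYY
After op 4 fill(2,7,B) [0 cells changed]:
BBBBBBBB
BBBBBBBB
BBRBRRBB
BWBBBYYY
WWWBBRYY

Answer: BBBBBBBB
BBBBBBBB
BBRBRRBB
BWBBBYYY
WWWBBRYY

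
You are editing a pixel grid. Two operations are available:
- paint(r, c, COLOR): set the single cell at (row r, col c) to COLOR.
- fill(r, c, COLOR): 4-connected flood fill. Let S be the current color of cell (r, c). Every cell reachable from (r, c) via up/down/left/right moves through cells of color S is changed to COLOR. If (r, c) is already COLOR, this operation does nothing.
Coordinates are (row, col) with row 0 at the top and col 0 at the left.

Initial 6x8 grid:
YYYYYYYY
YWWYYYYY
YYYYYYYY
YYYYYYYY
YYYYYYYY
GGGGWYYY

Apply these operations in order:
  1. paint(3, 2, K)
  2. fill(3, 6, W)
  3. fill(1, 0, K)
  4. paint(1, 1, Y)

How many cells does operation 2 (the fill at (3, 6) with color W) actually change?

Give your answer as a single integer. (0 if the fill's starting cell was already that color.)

After op 1 paint(3,2,K):
YYYYYYYY
YWWYYYYY
YYYYYYYY
YYKYYYYY
YYYYYYYY
GGGGWYYY
After op 2 fill(3,6,W) [40 cells changed]:
WWWWWWWW
WWWWWWWW
WWWWWWWW
WWKWWWWW
WWWWWWWW
GGGGWWWW

Answer: 40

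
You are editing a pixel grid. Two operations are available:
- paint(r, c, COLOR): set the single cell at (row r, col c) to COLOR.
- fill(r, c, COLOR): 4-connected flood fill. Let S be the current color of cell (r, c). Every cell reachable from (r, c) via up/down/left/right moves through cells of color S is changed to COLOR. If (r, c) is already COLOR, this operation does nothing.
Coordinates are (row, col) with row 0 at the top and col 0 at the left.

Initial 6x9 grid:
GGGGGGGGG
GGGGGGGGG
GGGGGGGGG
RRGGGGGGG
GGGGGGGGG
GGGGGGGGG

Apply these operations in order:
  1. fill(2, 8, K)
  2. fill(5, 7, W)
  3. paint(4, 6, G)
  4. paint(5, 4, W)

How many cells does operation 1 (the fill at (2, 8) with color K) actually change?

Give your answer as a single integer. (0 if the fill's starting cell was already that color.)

After op 1 fill(2,8,K) [52 cells changed]:
KKKKKKKKK
KKKKKKKKK
KKKKKKKKK
RRKKKKKKK
KKKKKKKKK
KKKKKKKKK

Answer: 52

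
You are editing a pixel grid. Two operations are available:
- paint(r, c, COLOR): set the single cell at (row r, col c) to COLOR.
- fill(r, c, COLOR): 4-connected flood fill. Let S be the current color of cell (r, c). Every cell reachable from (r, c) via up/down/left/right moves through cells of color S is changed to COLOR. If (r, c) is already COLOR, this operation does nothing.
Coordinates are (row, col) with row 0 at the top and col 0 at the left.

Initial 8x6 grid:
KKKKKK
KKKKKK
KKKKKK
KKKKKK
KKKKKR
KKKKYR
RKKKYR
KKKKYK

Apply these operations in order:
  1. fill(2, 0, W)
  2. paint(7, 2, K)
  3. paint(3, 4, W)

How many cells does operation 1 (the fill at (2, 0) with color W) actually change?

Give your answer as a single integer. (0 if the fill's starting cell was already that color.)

After op 1 fill(2,0,W) [40 cells changed]:
WWWWWW
WWWWWW
WWWWWW
WWWWWW
WWWWWR
WWWWYR
RWWWYR
WWWWYK

Answer: 40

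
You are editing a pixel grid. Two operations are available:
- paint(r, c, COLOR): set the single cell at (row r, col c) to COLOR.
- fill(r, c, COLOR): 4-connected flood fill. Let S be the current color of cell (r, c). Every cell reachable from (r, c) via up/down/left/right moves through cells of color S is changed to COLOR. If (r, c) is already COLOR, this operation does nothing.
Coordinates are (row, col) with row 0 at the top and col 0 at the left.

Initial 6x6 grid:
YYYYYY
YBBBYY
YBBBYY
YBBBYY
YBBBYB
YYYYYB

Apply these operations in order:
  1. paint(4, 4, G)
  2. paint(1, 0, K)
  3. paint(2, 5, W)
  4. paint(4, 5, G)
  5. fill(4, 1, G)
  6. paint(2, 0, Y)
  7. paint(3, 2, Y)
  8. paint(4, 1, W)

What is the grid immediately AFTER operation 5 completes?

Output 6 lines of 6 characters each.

Answer: YYYYYY
KGGGYY
YGGGYW
YGGGYY
YGGGGG
YYYYYB

Derivation:
After op 1 paint(4,4,G):
YYYYYY
YBBBYY
YBBBYY
YBBBYY
YBBBGB
YYYYYB
After op 2 paint(1,0,K):
YYYYYY
KBBBYY
YBBBYY
YBBBYY
YBBBGB
YYYYYB
After op 3 paint(2,5,W):
YYYYYY
KBBBYY
YBBBYW
YBBBYY
YBBBGB
YYYYYB
After op 4 paint(4,5,G):
YYYYYY
KBBBYY
YBBBYW
YBBBYY
YBBBGG
YYYYYB
After op 5 fill(4,1,G) [12 cells changed]:
YYYYYY
KGGGYY
YGGGYW
YGGGYY
YGGGGG
YYYYYB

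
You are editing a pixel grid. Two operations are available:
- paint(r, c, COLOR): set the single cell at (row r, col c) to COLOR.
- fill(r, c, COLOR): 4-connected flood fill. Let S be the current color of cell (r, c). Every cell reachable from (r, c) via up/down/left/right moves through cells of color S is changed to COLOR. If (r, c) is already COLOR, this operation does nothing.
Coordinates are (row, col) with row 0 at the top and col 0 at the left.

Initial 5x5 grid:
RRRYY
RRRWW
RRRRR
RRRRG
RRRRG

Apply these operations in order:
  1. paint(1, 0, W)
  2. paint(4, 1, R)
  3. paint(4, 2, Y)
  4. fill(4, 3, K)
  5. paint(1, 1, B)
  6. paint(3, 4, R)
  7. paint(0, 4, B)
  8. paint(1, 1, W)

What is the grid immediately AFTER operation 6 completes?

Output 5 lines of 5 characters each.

Answer: KKKYY
WBKWW
KKKKK
KKKKR
KKYKG

Derivation:
After op 1 paint(1,0,W):
RRRYY
WRRWW
RRRRR
RRRRG
RRRRG
After op 2 paint(4,1,R):
RRRYY
WRRWW
RRRRR
RRRRG
RRRRG
After op 3 paint(4,2,Y):
RRRYY
WRRWW
RRRRR
RRRRG
RRYRG
After op 4 fill(4,3,K) [17 cells changed]:
KKKYY
WKKWW
KKKKK
KKKKG
KKYKG
After op 5 paint(1,1,B):
KKKYY
WBKWW
KKKKK
KKKKG
KKYKG
After op 6 paint(3,4,R):
KKKYY
WBKWW
KKKKK
KKKKR
KKYKG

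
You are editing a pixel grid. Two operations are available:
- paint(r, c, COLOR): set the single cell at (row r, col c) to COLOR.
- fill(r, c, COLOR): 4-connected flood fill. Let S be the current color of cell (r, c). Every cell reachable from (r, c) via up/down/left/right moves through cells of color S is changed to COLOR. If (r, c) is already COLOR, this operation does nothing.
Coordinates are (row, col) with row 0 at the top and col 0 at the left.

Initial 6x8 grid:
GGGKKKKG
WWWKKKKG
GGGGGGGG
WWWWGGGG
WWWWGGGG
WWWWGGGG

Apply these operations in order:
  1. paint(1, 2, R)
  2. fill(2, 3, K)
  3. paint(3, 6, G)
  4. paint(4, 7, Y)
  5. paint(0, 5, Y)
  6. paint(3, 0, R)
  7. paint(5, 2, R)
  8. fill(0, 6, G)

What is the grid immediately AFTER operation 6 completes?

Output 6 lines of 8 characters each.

Answer: GGGKKYKK
WWRKKKKK
KKKKKKKK
RWWWKKGK
WWWWKKKY
WWWWKKKK

Derivation:
After op 1 paint(1,2,R):
GGGKKKKG
WWRKKKKG
GGGGGGGG
WWWWGGGG
WWWWGGGG
WWWWGGGG
After op 2 fill(2,3,K) [22 cells changed]:
GGGKKKKK
WWRKKKKK
KKKKKKKK
WWWWKKKK
WWWWKKKK
WWWWKKKK
After op 3 paint(3,6,G):
GGGKKKKK
WWRKKKKK
KKKKKKKK
WWWWKKGK
WWWWKKKK
WWWWKKKK
After op 4 paint(4,7,Y):
GGGKKKKK
WWRKKKKK
KKKKKKKK
WWWWKKGK
WWWWKKKY
WWWWKKKK
After op 5 paint(0,5,Y):
GGGKKYKK
WWRKKKKK
KKKKKKKK
WWWWKKGK
WWWWKKKY
WWWWKKKK
After op 6 paint(3,0,R):
GGGKKYKK
WWRKKKKK
KKKKKKKK
RWWWKKGK
WWWWKKKY
WWWWKKKK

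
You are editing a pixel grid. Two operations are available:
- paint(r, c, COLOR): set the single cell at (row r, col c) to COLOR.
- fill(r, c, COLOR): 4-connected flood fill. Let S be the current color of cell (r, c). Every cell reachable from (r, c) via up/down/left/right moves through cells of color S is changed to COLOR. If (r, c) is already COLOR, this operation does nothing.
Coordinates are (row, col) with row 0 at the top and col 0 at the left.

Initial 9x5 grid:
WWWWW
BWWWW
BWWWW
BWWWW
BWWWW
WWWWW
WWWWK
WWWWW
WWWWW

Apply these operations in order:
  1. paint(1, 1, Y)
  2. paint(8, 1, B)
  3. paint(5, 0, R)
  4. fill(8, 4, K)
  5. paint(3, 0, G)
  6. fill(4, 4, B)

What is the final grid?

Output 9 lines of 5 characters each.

Answer: BBBBB
BYBBB
BBBBB
GBBBB
BBBBB
RBBBB
BBBBB
BBBBB
BBBBB

Derivation:
After op 1 paint(1,1,Y):
WWWWW
BYWWW
BWWWW
BWWWW
BWWWW
WWWWW
WWWWK
WWWWW
WWWWW
After op 2 paint(8,1,B):
WWWWW
BYWWW
BWWWW
BWWWW
BWWWW
WWWWW
WWWWK
WWWWW
WBWWW
After op 3 paint(5,0,R):
WWWWW
BYWWW
BWWWW
BWWWW
BWWWW
RWWWW
WWWWK
WWWWW
WBWWW
After op 4 fill(8,4,K) [37 cells changed]:
KKKKK
BYKKK
BKKKK
BKKKK
BKKKK
RKKKK
KKKKK
KKKKK
KBKKK
After op 5 paint(3,0,G):
KKKKK
BYKKK
BKKKK
GKKKK
BKKKK
RKKKK
KKKKK
KKKKK
KBKKK
After op 6 fill(4,4,B) [38 cells changed]:
BBBBB
BYBBB
BBBBB
GBBBB
BBBBB
RBBBB
BBBBB
BBBBB
BBBBB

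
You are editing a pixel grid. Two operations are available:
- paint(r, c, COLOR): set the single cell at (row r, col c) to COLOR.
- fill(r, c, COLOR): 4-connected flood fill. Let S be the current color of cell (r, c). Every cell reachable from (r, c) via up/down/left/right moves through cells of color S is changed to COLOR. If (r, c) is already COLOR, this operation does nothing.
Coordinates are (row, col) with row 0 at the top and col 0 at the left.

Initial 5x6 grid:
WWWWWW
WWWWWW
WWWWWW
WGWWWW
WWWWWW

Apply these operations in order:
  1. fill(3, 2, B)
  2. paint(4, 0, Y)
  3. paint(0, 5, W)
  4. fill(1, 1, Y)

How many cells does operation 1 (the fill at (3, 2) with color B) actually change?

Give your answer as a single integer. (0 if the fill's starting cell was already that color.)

After op 1 fill(3,2,B) [29 cells changed]:
BBBBBB
BBBBBB
BBBBBB
BGBBBB
BBBBBB

Answer: 29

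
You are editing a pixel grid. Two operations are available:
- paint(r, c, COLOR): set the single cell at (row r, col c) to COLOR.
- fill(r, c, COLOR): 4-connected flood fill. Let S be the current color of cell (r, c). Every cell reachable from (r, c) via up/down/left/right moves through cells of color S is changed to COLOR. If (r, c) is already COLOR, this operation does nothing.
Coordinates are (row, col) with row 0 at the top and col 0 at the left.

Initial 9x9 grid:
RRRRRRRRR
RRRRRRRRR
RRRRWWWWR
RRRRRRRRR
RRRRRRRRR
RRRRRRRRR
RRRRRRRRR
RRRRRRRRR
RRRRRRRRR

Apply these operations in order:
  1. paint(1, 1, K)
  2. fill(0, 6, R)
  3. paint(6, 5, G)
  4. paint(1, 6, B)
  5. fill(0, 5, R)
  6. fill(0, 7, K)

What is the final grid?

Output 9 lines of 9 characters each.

After op 1 paint(1,1,K):
RRRRRRRRR
RKRRRRRRR
RRRRWWWWR
RRRRRRRRR
RRRRRRRRR
RRRRRRRRR
RRRRRRRRR
RRRRRRRRR
RRRRRRRRR
After op 2 fill(0,6,R) [0 cells changed]:
RRRRRRRRR
RKRRRRRRR
RRRRWWWWR
RRRRRRRRR
RRRRRRRRR
RRRRRRRRR
RRRRRRRRR
RRRRRRRRR
RRRRRRRRR
After op 3 paint(6,5,G):
RRRRRRRRR
RKRRRRRRR
RRRRWWWWR
RRRRRRRRR
RRRRRRRRR
RRRRRRRRR
RRRRRGRRR
RRRRRRRRR
RRRRRRRRR
After op 4 paint(1,6,B):
RRRRRRRRR
RKRRRRBRR
RRRRWWWWR
RRRRRRRRR
RRRRRRRRR
RRRRRRRRR
RRRRRGRRR
RRRRRRRRR
RRRRRRRRR
After op 5 fill(0,5,R) [0 cells changed]:
RRRRRRRRR
RKRRRRBRR
RRRRWWWWR
RRRRRRRRR
RRRRRRRRR
RRRRRRRRR
RRRRRGRRR
RRRRRRRRR
RRRRRRRRR
After op 6 fill(0,7,K) [74 cells changed]:
KKKKKKKKK
KKKKKKBKK
KKKKWWWWK
KKKKKKKKK
KKKKKKKKK
KKKKKKKKK
KKKKKGKKK
KKKKKKKKK
KKKKKKKKK

Answer: KKKKKKKKK
KKKKKKBKK
KKKKWWWWK
KKKKKKKKK
KKKKKKKKK
KKKKKKKKK
KKKKKGKKK
KKKKKKKKK
KKKKKKKKK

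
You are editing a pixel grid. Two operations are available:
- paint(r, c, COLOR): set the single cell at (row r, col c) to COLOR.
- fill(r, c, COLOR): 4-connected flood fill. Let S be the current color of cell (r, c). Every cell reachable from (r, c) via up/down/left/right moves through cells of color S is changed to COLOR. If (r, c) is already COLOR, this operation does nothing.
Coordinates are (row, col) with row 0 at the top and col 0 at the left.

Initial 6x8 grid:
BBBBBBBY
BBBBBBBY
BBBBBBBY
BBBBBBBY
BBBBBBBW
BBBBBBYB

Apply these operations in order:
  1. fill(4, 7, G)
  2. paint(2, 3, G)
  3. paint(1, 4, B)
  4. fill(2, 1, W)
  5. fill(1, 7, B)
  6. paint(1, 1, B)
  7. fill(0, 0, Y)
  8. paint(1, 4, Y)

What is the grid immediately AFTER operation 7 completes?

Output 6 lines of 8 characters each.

After op 1 fill(4,7,G) [1 cells changed]:
BBBBBBBY
BBBBBBBY
BBBBBBBY
BBBBBBBY
BBBBBBBG
BBBBBBYB
After op 2 paint(2,3,G):
BBBBBBBY
BBBBBBBY
BBBGBBBY
BBBBBBBY
BBBBBBBG
BBBBBBYB
After op 3 paint(1,4,B):
BBBBBBBY
BBBBBBBY
BBBGBBBY
BBBBBBBY
BBBBBBBG
BBBBBBYB
After op 4 fill(2,1,W) [40 cells changed]:
WWWWWWWY
WWWWWWWY
WWWGWWWY
WWWWWWWY
WWWWWWWG
WWWWWWYB
After op 5 fill(1,7,B) [4 cells changed]:
WWWWWWWB
WWWWWWWB
WWWGWWWB
WWWWWWWB
WWWWWWWG
WWWWWWYB
After op 6 paint(1,1,B):
WWWWWWWB
WBWWWWWB
WWWGWWWB
WWWWWWWB
WWWWWWWG
WWWWWWYB
After op 7 fill(0,0,Y) [39 cells changed]:
YYYYYYYB
YBYYYYYB
YYYGYYYB
YYYYYYYB
YYYYYYYG
YYYYYYYB

Answer: YYYYYYYB
YBYYYYYB
YYYGYYYB
YYYYYYYB
YYYYYYYG
YYYYYYYB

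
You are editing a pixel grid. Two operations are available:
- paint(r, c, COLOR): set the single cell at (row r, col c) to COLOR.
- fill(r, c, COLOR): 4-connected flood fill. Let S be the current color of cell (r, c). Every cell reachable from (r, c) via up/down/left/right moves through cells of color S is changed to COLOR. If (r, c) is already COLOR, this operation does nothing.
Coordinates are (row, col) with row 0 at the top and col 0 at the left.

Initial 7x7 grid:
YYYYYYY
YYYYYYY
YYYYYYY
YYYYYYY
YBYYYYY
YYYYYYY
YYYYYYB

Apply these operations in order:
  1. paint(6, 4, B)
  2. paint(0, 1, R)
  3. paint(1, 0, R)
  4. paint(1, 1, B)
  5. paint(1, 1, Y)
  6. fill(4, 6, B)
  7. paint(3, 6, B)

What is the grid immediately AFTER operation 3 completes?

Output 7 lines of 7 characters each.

Answer: YRYYYYY
RYYYYYY
YYYYYYY
YYYYYYY
YBYYYYY
YYYYYYY
YYYYBYB

Derivation:
After op 1 paint(6,4,B):
YYYYYYY
YYYYYYY
YYYYYYY
YYYYYYY
YBYYYYY
YYYYYYY
YYYYBYB
After op 2 paint(0,1,R):
YRYYYYY
YYYYYYY
YYYYYYY
YYYYYYY
YBYYYYY
YYYYYYY
YYYYBYB
After op 3 paint(1,0,R):
YRYYYYY
RYYYYYY
YYYYYYY
YYYYYYY
YBYYYYY
YYYYYYY
YYYYBYB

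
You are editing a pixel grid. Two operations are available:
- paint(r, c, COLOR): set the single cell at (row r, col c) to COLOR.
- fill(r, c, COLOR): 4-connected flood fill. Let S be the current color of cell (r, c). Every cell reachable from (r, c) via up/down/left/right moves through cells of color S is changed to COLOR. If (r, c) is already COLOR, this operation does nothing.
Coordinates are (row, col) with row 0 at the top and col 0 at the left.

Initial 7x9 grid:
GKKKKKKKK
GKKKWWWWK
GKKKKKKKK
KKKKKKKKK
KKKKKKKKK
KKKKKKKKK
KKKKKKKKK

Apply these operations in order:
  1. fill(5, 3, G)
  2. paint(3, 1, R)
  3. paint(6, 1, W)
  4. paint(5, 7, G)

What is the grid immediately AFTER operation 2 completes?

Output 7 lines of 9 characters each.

Answer: GGGGGGGGG
GGGGWWWWG
GGGGGGGGG
GRGGGGGGG
GGGGGGGGG
GGGGGGGGG
GGGGGGGGG

Derivation:
After op 1 fill(5,3,G) [56 cells changed]:
GGGGGGGGG
GGGGWWWWG
GGGGGGGGG
GGGGGGGGG
GGGGGGGGG
GGGGGGGGG
GGGGGGGGG
After op 2 paint(3,1,R):
GGGGGGGGG
GGGGWWWWG
GGGGGGGGG
GRGGGGGGG
GGGGGGGGG
GGGGGGGGG
GGGGGGGGG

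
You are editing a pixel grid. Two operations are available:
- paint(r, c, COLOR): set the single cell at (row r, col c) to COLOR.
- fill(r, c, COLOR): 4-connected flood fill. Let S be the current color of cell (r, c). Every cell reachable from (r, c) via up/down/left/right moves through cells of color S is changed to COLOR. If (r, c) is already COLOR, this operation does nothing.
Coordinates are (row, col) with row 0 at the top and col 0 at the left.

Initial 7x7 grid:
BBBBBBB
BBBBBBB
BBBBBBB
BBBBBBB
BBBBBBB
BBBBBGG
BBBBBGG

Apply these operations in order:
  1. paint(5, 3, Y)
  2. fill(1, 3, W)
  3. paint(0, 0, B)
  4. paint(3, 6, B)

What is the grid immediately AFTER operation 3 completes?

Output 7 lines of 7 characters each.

After op 1 paint(5,3,Y):
BBBBBBB
BBBBBBB
BBBBBBB
BBBBBBB
BBBBBBB
BBBYBGG
BBBBBGG
After op 2 fill(1,3,W) [44 cells changed]:
WWWWWWW
WWWWWWW
WWWWWWW
WWWWWWW
WWWWWWW
WWWYWGG
WWWWWGG
After op 3 paint(0,0,B):
BWWWWWW
WWWWWWW
WWWWWWW
WWWWWWW
WWWWWWW
WWWYWGG
WWWWWGG

Answer: BWWWWWW
WWWWWWW
WWWWWWW
WWWWWWW
WWWWWWW
WWWYWGG
WWWWWGG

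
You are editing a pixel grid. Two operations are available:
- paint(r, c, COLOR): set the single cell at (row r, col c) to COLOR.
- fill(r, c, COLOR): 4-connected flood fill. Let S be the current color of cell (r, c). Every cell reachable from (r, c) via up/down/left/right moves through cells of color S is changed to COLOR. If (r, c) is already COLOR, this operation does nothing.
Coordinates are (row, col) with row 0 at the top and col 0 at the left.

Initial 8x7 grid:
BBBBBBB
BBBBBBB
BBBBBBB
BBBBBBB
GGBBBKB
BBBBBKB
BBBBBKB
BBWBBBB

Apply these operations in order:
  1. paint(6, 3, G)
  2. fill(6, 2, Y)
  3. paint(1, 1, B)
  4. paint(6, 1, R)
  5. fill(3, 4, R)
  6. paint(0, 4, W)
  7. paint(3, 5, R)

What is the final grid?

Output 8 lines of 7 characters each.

After op 1 paint(6,3,G):
BBBBBBB
BBBBBBB
BBBBBBB
BBBBBBB
GGBBBKB
BBBBBKB
BBBGBKB
BBWBBBB
After op 2 fill(6,2,Y) [49 cells changed]:
YYYYYYY
YYYYYYY
YYYYYYY
YYYYYYY
GGYYYKY
YYYYYKY
YYYGYKY
YYWYYYY
After op 3 paint(1,1,B):
YYYYYYY
YBYYYYY
YYYYYYY
YYYYYYY
GGYYYKY
YYYYYKY
YYYGYKY
YYWYYYY
After op 4 paint(6,1,R):
YYYYYYY
YBYYYYY
YYYYYYY
YYYYYYY
GGYYYKY
YYYYYKY
YRYGYKY
YYWYYYY
After op 5 fill(3,4,R) [47 cells changed]:
RRRRRRR
RBRRRRR
RRRRRRR
RRRRRRR
GGRRRKR
RRRRRKR
RRRGRKR
RRWRRRR
After op 6 paint(0,4,W):
RRRRWRR
RBRRRRR
RRRRRRR
RRRRRRR
GGRRRKR
RRRRRKR
RRRGRKR
RRWRRRR
After op 7 paint(3,5,R):
RRRRWRR
RBRRRRR
RRRRRRR
RRRRRRR
GGRRRKR
RRRRRKR
RRRGRKR
RRWRRRR

Answer: RRRRWRR
RBRRRRR
RRRRRRR
RRRRRRR
GGRRRKR
RRRRRKR
RRRGRKR
RRWRRRR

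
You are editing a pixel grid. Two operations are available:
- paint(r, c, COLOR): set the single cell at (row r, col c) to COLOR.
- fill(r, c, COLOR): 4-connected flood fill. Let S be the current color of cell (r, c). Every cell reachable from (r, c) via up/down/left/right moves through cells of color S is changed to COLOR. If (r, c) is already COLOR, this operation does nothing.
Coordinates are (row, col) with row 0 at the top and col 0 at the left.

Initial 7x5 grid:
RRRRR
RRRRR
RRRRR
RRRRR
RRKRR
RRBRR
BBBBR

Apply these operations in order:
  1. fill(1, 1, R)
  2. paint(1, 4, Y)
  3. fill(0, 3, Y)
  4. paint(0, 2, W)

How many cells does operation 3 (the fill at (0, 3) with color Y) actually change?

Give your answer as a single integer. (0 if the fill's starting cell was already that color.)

After op 1 fill(1,1,R) [0 cells changed]:
RRRRR
RRRRR
RRRRR
RRRRR
RRKRR
RRBRR
BBBBR
After op 2 paint(1,4,Y):
RRRRR
RRRRY
RRRRR
RRRRR
RRKRR
RRBRR
BBBBR
After op 3 fill(0,3,Y) [28 cells changed]:
YYYYY
YYYYY
YYYYY
YYYYY
YYKYY
YYBYY
BBBBY

Answer: 28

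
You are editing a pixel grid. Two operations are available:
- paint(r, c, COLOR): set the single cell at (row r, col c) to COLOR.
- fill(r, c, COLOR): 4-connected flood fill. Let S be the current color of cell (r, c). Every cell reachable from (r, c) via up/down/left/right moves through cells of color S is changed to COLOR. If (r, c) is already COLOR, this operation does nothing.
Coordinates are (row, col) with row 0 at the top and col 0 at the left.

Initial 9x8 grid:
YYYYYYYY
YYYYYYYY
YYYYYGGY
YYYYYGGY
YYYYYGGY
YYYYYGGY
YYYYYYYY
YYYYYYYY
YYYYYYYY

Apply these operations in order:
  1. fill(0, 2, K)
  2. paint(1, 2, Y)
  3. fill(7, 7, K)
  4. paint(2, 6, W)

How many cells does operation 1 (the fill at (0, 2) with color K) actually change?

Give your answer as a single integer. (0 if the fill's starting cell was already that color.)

After op 1 fill(0,2,K) [64 cells changed]:
KKKKKKKK
KKKKKKKK
KKKKKGGK
KKKKKGGK
KKKKKGGK
KKKKKGGK
KKKKKKKK
KKKKKKKK
KKKKKKKK

Answer: 64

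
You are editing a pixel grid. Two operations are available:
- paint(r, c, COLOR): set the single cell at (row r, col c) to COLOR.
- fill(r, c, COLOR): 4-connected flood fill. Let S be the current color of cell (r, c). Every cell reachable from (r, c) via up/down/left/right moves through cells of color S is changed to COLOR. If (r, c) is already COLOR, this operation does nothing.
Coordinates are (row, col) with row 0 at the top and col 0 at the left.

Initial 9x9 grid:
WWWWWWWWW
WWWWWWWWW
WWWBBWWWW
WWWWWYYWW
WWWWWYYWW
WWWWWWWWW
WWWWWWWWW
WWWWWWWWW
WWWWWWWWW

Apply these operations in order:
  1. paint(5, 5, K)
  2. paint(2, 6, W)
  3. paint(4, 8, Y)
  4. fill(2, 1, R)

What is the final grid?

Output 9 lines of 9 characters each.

After op 1 paint(5,5,K):
WWWWWWWWW
WWWWWWWWW
WWWBBWWWW
WWWWWYYWW
WWWWWYYWW
WWWWWKWWW
WWWWWWWWW
WWWWWWWWW
WWWWWWWWW
After op 2 paint(2,6,W):
WWWWWWWWW
WWWWWWWWW
WWWBBWWWW
WWWWWYYWW
WWWWWYYWW
WWWWWKWWW
WWWWWWWWW
WWWWWWWWW
WWWWWWWWW
After op 3 paint(4,8,Y):
WWWWWWWWW
WWWWWWWWW
WWWBBWWWW
WWWWWYYWW
WWWWWYYWY
WWWWWKWWW
WWWWWWWWW
WWWWWWWWW
WWWWWWWWW
After op 4 fill(2,1,R) [73 cells changed]:
RRRRRRRRR
RRRRRRRRR
RRRBBRRRR
RRRRRYYRR
RRRRRYYRY
RRRRRKRRR
RRRRRRRRR
RRRRRRRRR
RRRRRRRRR

Answer: RRRRRRRRR
RRRRRRRRR
RRRBBRRRR
RRRRRYYRR
RRRRRYYRY
RRRRRKRRR
RRRRRRRRR
RRRRRRRRR
RRRRRRRRR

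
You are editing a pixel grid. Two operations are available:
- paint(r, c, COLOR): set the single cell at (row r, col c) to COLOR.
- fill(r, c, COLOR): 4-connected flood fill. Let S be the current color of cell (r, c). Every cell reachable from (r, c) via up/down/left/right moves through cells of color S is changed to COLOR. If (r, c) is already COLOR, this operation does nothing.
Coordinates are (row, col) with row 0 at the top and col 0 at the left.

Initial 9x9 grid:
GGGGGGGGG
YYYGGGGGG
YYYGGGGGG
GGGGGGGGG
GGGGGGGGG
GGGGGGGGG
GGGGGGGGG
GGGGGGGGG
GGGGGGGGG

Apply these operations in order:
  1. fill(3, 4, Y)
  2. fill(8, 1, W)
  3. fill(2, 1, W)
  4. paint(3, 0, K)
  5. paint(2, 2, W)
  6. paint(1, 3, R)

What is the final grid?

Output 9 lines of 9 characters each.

After op 1 fill(3,4,Y) [75 cells changed]:
YYYYYYYYY
YYYYYYYYY
YYYYYYYYY
YYYYYYYYY
YYYYYYYYY
YYYYYYYYY
YYYYYYYYY
YYYYYYYYY
YYYYYYYYY
After op 2 fill(8,1,W) [81 cells changed]:
WWWWWWWWW
WWWWWWWWW
WWWWWWWWW
WWWWWWWWW
WWWWWWWWW
WWWWWWWWW
WWWWWWWWW
WWWWWWWWW
WWWWWWWWW
After op 3 fill(2,1,W) [0 cells changed]:
WWWWWWWWW
WWWWWWWWW
WWWWWWWWW
WWWWWWWWW
WWWWWWWWW
WWWWWWWWW
WWWWWWWWW
WWWWWWWWW
WWWWWWWWW
After op 4 paint(3,0,K):
WWWWWWWWW
WWWWWWWWW
WWWWWWWWW
KWWWWWWWW
WWWWWWWWW
WWWWWWWWW
WWWWWWWWW
WWWWWWWWW
WWWWWWWWW
After op 5 paint(2,2,W):
WWWWWWWWW
WWWWWWWWW
WWWWWWWWW
KWWWWWWWW
WWWWWWWWW
WWWWWWWWW
WWWWWWWWW
WWWWWWWWW
WWWWWWWWW
After op 6 paint(1,3,R):
WWWWWWWWW
WWWRWWWWW
WWWWWWWWW
KWWWWWWWW
WWWWWWWWW
WWWWWWWWW
WWWWWWWWW
WWWWWWWWW
WWWWWWWWW

Answer: WWWWWWWWW
WWWRWWWWW
WWWWWWWWW
KWWWWWWWW
WWWWWWWWW
WWWWWWWWW
WWWWWWWWW
WWWWWWWWW
WWWWWWWWW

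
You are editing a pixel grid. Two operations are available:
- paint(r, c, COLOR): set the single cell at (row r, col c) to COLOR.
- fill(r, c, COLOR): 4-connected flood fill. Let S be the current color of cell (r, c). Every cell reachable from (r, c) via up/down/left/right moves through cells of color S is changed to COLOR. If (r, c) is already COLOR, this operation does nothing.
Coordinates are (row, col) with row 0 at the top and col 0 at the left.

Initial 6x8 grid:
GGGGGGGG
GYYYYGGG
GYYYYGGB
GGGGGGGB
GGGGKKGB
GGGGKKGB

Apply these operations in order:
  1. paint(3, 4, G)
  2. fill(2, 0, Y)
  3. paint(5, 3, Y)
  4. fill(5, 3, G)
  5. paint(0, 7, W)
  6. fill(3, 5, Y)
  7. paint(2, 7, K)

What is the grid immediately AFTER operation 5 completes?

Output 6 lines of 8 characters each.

After op 1 paint(3,4,G):
GGGGGGGG
GYYYYGGG
GYYYYGGB
GGGGGGGB
GGGGKKGB
GGGGKKGB
After op 2 fill(2,0,Y) [32 cells changed]:
YYYYYYYY
YYYYYYYY
YYYYYYYB
YYYYYYYB
YYYYKKYB
YYYYKKYB
After op 3 paint(5,3,Y):
YYYYYYYY
YYYYYYYY
YYYYYYYB
YYYYYYYB
YYYYKKYB
YYYYKKYB
After op 4 fill(5,3,G) [40 cells changed]:
GGGGGGGG
GGGGGGGG
GGGGGGGB
GGGGGGGB
GGGGKKGB
GGGGKKGB
After op 5 paint(0,7,W):
GGGGGGGW
GGGGGGGG
GGGGGGGB
GGGGGGGB
GGGGKKGB
GGGGKKGB

Answer: GGGGGGGW
GGGGGGGG
GGGGGGGB
GGGGGGGB
GGGGKKGB
GGGGKKGB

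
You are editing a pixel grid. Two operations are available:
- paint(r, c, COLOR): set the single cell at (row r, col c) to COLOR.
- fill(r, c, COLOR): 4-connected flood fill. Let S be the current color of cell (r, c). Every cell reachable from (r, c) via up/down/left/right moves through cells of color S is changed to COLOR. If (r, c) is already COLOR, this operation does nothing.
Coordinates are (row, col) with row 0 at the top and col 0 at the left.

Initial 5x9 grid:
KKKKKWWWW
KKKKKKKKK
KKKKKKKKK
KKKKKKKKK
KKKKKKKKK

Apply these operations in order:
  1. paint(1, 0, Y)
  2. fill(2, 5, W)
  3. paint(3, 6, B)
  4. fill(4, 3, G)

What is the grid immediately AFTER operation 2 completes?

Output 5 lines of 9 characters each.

After op 1 paint(1,0,Y):
KKKKKWWWW
YKKKKKKKK
KKKKKKKKK
KKKKKKKKK
KKKKKKKKK
After op 2 fill(2,5,W) [40 cells changed]:
WWWWWWWWW
YWWWWWWWW
WWWWWWWWW
WWWWWWWWW
WWWWWWWWW

Answer: WWWWWWWWW
YWWWWWWWW
WWWWWWWWW
WWWWWWWWW
WWWWWWWWW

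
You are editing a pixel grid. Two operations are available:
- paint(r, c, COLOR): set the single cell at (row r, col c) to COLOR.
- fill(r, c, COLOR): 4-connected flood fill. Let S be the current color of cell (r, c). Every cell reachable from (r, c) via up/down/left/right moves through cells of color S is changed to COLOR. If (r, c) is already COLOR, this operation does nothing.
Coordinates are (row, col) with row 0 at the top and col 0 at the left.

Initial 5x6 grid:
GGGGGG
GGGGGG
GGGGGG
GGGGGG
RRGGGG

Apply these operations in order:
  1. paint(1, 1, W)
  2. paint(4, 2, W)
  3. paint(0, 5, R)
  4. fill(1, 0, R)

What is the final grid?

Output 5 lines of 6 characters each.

After op 1 paint(1,1,W):
GGGGGG
GWGGGG
GGGGGG
GGGGGG
RRGGGG
After op 2 paint(4,2,W):
GGGGGG
GWGGGG
GGGGGG
GGGGGG
RRWGGG
After op 3 paint(0,5,R):
GGGGGR
GWGGGG
GGGGGG
GGGGGG
RRWGGG
After op 4 fill(1,0,R) [25 cells changed]:
RRRRRR
RWRRRR
RRRRRR
RRRRRR
RRWRRR

Answer: RRRRRR
RWRRRR
RRRRRR
RRRRRR
RRWRRR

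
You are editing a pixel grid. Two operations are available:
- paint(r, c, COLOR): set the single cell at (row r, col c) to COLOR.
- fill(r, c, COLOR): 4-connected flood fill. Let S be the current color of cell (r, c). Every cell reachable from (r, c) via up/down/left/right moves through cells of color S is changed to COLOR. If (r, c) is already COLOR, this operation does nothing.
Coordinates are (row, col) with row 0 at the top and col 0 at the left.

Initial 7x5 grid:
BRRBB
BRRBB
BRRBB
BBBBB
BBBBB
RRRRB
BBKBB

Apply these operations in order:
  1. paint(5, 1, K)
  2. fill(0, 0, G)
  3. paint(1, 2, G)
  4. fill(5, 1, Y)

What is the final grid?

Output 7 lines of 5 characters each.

After op 1 paint(5,1,K):
BRRBB
BRRBB
BRRBB
BBBBB
BBBBB
RKRRB
BBKBB
After op 2 fill(0,0,G) [22 cells changed]:
GRRGG
GRRGG
GRRGG
GGGGG
GGGGG
RKRRG
BBKGG
After op 3 paint(1,2,G):
GRRGG
GRGGG
GRRGG
GGGGG
GGGGG
RKRRG
BBKGG
After op 4 fill(5,1,Y) [1 cells changed]:
GRRGG
GRGGG
GRRGG
GGGGG
GGGGG
RYRRG
BBKGG

Answer: GRRGG
GRGGG
GRRGG
GGGGG
GGGGG
RYRRG
BBKGG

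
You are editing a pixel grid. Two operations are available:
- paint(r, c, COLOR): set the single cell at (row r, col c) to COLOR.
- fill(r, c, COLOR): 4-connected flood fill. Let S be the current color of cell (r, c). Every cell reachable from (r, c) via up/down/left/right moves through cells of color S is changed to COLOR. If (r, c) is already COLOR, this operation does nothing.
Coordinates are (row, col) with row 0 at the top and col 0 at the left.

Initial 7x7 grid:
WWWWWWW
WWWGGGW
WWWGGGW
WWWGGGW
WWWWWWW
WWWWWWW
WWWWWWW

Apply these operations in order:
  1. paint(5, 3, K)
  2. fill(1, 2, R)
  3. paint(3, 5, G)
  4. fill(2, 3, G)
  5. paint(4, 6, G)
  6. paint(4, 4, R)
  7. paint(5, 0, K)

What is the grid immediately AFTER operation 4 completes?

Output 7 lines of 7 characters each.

After op 1 paint(5,3,K):
WWWWWWW
WWWGGGW
WWWGGGW
WWWGGGW
WWWWWWW
WWWKWWW
WWWWWWW
After op 2 fill(1,2,R) [39 cells changed]:
RRRRRRR
RRRGGGR
RRRGGGR
RRRGGGR
RRRRRRR
RRRKRRR
RRRRRRR
After op 3 paint(3,5,G):
RRRRRRR
RRRGGGR
RRRGGGR
RRRGGGR
RRRRRRR
RRRKRRR
RRRRRRR
After op 4 fill(2,3,G) [0 cells changed]:
RRRRRRR
RRRGGGR
RRRGGGR
RRRGGGR
RRRRRRR
RRRKRRR
RRRRRRR

Answer: RRRRRRR
RRRGGGR
RRRGGGR
RRRGGGR
RRRRRRR
RRRKRRR
RRRRRRR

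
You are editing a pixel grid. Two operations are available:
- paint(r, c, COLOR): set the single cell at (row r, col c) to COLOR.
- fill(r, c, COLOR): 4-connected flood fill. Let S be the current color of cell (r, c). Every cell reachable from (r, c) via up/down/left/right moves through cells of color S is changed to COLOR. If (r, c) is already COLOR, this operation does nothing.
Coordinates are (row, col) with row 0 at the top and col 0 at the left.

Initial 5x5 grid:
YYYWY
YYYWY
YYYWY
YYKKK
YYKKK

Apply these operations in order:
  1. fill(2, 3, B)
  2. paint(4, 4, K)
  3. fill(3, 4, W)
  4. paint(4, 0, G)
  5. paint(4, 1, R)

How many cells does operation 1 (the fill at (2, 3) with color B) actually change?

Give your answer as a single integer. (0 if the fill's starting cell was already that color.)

After op 1 fill(2,3,B) [3 cells changed]:
YYYBY
YYYBY
YYYBY
YYKKK
YYKKK

Answer: 3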